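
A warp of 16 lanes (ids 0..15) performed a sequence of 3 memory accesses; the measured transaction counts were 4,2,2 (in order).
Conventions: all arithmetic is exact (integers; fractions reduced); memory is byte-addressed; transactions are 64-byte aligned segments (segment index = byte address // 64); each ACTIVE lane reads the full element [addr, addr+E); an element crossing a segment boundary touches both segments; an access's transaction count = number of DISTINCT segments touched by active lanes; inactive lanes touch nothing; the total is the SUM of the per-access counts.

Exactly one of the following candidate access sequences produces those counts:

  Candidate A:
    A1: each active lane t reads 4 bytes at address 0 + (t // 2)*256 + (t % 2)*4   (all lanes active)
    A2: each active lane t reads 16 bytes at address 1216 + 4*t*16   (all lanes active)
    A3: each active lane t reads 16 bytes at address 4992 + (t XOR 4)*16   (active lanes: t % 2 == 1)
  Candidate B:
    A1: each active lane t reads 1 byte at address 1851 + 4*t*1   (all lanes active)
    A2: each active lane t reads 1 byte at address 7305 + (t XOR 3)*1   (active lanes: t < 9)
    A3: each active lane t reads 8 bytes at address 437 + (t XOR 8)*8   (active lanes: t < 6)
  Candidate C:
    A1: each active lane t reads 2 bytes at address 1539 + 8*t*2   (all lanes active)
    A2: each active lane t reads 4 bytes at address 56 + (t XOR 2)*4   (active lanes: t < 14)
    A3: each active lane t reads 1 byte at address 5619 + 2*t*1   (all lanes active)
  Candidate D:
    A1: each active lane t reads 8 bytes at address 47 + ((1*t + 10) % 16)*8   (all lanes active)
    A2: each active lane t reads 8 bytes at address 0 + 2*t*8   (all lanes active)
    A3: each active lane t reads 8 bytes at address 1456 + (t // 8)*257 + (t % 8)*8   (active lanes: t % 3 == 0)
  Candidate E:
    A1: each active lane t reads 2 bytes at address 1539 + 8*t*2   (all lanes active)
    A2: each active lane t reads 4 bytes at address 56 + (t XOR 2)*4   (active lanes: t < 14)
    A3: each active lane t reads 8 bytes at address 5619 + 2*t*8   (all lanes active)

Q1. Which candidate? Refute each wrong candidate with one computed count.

A: A1 gives 8 transactions, not 4
B: A1 gives 2 transactions, not 4
D: A1 gives 3 transactions, not 4
E: A3 gives 5 transactions, not 2
C: all counts match (4,2,2)

Answer: C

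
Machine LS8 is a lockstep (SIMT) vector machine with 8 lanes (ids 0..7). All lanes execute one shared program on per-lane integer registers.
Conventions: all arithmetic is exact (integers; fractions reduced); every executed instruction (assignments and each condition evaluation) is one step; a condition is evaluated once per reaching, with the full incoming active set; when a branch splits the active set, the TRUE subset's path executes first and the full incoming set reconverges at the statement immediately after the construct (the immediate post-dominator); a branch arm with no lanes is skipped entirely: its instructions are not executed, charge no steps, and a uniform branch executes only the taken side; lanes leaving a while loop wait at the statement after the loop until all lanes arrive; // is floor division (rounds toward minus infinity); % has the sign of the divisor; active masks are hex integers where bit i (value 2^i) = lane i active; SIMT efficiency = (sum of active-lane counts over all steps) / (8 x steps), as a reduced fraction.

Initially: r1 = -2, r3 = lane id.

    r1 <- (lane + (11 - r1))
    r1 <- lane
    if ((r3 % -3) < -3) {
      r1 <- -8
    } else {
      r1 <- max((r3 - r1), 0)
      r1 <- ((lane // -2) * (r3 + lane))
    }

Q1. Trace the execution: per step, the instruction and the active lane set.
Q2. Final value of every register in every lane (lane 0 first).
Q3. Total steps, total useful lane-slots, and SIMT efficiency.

step 0: r1 <- (lane + (11 - r1))     0xff
step 1: r1 <- lane                   0xff
step 2: eval ((r3 % -3) < -3)        0xff
step 3: r1 <- max((r3 - r1), 0)      0xff
step 4: r1 <- ((lane // -2) * (r3 + lane)) 0xff

Answer: 5 steps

r1: 0,-2,-4,-12,-16,-30,-36,-56
r3: 0,1,2,3,4,5,6,7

steps = 5; useful = 40; efficiency = 40/40 = 1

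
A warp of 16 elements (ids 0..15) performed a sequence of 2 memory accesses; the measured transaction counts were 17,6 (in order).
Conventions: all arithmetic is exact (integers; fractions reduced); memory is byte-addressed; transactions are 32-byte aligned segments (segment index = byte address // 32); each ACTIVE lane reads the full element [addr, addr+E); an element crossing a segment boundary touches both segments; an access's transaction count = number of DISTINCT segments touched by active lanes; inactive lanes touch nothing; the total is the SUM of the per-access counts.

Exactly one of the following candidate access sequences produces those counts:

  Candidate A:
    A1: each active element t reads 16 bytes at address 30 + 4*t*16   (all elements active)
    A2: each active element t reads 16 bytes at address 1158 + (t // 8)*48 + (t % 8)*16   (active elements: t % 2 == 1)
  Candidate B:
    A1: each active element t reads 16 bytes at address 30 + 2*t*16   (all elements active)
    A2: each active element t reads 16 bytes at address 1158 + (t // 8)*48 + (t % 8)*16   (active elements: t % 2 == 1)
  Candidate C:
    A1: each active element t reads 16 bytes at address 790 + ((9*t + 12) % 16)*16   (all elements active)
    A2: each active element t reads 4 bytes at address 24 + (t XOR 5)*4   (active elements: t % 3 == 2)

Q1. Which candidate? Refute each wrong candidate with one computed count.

A: A1 gives 32 transactions, not 17
C: A1 gives 9 transactions, not 17
B: all counts match (17,6)

Answer: B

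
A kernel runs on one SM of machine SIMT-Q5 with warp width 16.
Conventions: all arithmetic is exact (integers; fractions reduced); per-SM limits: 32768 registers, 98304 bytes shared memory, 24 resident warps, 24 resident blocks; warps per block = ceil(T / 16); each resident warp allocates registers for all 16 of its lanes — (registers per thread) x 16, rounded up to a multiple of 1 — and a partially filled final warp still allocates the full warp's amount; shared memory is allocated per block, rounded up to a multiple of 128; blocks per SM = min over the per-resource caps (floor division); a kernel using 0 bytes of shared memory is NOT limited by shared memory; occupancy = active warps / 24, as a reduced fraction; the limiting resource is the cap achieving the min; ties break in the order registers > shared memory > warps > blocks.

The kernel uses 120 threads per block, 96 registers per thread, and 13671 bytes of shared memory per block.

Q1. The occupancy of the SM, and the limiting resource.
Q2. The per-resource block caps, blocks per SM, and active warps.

Answer: occupancy 2/3, limited by registers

registers: 2 blocks
shared memory: 7 blocks
warps: 3 blocks
blocks: 24 blocks

Answer: 2 blocks, 16 active warps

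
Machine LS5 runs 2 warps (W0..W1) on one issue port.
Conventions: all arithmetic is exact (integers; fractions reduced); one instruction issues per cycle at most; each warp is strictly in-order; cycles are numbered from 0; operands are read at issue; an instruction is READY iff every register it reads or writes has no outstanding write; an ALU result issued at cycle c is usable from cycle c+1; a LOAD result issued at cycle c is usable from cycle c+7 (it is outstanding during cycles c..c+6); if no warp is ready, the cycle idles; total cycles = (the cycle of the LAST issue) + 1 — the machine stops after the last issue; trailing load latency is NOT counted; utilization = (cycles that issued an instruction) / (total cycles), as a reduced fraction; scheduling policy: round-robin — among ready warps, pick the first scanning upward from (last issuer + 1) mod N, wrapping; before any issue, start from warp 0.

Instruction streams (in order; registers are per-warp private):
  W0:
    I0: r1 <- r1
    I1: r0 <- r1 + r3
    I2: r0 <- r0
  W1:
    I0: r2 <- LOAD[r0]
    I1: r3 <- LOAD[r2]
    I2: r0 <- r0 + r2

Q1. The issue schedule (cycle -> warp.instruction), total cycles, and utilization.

cycle 0: W0.I0
cycle 1: W1.I0
cycle 2: W0.I1
cycle 3: W0.I2
cycle 4: idle
cycle 5: idle
cycle 6: idle
cycle 7: idle
cycle 8: W1.I1
cycle 9: W1.I2

Answer: 10 cycles, utilization 3/5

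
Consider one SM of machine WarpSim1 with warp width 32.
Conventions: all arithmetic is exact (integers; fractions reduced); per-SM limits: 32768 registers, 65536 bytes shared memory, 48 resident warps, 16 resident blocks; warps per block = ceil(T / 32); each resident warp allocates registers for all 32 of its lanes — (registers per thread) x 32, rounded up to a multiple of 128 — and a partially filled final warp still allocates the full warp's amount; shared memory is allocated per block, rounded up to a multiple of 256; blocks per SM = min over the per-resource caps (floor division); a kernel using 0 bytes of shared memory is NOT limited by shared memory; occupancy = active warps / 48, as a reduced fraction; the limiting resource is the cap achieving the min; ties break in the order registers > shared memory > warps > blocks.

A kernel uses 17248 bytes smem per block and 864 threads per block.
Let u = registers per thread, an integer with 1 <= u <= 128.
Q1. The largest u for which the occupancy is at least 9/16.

Answer: u = 36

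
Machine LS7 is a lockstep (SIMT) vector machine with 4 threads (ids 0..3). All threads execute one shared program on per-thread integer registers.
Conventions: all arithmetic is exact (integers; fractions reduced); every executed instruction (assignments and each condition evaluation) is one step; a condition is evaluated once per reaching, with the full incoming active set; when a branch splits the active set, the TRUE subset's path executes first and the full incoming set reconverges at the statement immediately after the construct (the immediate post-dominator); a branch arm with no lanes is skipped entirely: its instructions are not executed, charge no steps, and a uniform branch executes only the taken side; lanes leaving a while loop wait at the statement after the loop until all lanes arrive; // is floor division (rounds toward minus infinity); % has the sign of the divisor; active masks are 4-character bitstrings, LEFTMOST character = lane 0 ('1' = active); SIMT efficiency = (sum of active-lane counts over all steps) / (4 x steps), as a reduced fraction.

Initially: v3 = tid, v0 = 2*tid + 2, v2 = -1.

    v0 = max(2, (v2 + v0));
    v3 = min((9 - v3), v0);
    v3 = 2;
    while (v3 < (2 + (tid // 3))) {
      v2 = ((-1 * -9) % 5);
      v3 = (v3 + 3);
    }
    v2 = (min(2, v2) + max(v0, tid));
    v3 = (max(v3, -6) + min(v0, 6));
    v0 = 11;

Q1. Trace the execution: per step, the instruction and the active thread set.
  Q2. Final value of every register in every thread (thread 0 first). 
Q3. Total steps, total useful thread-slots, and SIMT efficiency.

step 0: v0 <- max(2, (v2 + v0))      1111
step 1: v3 <- min((9 - v3), v0)      1111
step 2: v3 <- 2                      1111
step 3: eval (v3 < (2 + (tid // 3))) 1111
step 4: v2 <- ((-1 * -9) % 5)        0001
step 5: v3 <- (v3 + 3)               0001
step 6: eval (v3 < (2 + (tid // 3))) 0001
step 7: v2 <- (min(2, v2) + max(v0, tid)) 1111
step 8: v3 <- (max(v3, -6) + min(v0, 6)) 1111
step 9: v0 <- 11                     1111

Answer: 10 steps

v3: 4,5,7,11
v0: 11,11,11,11
v2: 1,2,4,9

steps = 10; useful = 31; efficiency = 31/40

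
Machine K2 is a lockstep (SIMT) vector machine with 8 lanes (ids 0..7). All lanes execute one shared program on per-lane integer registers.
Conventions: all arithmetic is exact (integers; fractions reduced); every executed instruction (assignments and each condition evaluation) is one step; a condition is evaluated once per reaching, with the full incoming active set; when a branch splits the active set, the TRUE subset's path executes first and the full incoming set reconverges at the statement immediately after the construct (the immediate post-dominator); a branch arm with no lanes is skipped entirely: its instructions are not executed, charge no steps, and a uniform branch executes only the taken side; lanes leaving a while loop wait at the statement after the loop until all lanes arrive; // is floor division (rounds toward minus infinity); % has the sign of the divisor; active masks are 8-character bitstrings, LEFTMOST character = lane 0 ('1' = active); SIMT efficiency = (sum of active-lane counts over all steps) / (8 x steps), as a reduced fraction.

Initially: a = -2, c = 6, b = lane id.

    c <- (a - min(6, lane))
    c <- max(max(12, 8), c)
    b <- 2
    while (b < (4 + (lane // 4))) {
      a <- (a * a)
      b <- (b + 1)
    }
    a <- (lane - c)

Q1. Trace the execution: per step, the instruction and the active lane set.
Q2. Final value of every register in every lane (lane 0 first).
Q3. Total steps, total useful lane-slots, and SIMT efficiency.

step 0: c <- (a - min(6, lane))      11111111
step 1: c <- max(max(12, 8), c)      11111111
step 2: b <- 2                       11111111
step 3: eval (b < (4 + (lane // 4))) 11111111
step 4: a <- (a * a)                 11111111
step 5: b <- (b + 1)                 11111111
step 6: eval (b < (4 + (lane // 4))) 11111111
step 7: a <- (a * a)                 11111111
step 8: b <- (b + 1)                 11111111
step 9: eval (b < (4 + (lane // 4))) 11111111
step 10: a <- (a * a)                 00001111
step 11: b <- (b + 1)                 00001111
step 12: eval (b < (4 + (lane // 4))) 00001111
step 13: a <- (lane - c)              11111111

Answer: 14 steps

a: -12,-11,-10,-9,-8,-7,-6,-5
c: 12,12,12,12,12,12,12,12
b: 4,4,4,4,5,5,5,5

steps = 14; useful = 100; efficiency = 100/112 = 25/28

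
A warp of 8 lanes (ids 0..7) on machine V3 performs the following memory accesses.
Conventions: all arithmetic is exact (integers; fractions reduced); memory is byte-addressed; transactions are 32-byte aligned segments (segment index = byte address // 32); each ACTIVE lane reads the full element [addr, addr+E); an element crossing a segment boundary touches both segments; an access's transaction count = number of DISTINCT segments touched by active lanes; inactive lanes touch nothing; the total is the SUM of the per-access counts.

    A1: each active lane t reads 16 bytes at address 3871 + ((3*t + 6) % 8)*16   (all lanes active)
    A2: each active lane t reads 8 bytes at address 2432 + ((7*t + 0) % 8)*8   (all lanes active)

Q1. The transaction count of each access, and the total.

A1: 5 transactions
A2: 2 transactions

Answer: 5,2; total 7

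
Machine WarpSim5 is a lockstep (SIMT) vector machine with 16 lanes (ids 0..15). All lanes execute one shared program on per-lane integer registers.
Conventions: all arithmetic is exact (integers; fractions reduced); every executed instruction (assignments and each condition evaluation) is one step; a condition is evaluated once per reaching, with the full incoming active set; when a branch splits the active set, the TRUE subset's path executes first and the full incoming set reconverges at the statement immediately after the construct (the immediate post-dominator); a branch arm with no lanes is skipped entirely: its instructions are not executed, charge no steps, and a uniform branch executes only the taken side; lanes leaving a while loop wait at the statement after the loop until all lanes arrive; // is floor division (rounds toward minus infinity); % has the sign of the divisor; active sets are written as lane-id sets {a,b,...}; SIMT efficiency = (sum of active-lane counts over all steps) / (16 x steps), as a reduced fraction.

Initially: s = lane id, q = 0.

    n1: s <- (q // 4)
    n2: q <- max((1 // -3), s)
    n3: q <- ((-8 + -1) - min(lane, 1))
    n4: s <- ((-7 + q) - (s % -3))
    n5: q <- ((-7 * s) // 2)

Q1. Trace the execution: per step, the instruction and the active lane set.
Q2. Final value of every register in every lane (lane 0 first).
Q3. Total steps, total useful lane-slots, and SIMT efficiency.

step 0: s <- (q // 4)                {0,1,2,3,4,5,6,7,8,9,10,11,12,13,14,15}
step 1: q <- max((1 // -3), s)       {0,1,2,3,4,5,6,7,8,9,10,11,12,13,14,15}
step 2: q <- ((-8 + -1) - min(lane, 1)) {0,1,2,3,4,5,6,7,8,9,10,11,12,13,14,15}
step 3: s <- ((-7 + q) - (s % -3))   {0,1,2,3,4,5,6,7,8,9,10,11,12,13,14,15}
step 4: q <- ((-7 * s) // 2)         {0,1,2,3,4,5,6,7,8,9,10,11,12,13,14,15}

Answer: 5 steps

s: -16,-17,-17,-17,-17,-17,-17,-17,-17,-17,-17,-17,-17,-17,-17,-17
q: 56,59,59,59,59,59,59,59,59,59,59,59,59,59,59,59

steps = 5; useful = 80; efficiency = 80/80 = 1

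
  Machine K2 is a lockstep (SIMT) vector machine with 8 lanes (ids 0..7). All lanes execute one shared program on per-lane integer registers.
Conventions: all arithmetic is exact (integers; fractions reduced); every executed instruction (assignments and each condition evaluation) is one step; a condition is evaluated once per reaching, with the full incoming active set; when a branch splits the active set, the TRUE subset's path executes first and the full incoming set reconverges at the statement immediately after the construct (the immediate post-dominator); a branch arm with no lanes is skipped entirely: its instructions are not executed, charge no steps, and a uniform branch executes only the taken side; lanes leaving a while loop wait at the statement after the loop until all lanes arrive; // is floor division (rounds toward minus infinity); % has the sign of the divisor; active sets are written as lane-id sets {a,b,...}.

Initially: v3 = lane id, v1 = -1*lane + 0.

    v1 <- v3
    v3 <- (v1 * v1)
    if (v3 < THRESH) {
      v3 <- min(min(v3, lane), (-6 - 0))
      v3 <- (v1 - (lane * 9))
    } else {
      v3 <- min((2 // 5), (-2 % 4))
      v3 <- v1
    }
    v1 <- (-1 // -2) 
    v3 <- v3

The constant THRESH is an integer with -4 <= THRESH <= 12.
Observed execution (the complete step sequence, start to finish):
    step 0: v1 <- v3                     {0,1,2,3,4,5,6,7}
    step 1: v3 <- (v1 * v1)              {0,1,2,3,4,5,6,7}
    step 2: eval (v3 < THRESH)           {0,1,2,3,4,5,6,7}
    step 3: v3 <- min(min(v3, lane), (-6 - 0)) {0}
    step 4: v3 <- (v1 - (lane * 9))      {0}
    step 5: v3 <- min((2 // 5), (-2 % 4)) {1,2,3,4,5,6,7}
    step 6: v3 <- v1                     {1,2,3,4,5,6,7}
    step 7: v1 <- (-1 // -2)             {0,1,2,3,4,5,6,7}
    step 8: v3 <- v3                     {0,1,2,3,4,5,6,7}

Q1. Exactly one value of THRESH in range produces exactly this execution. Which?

Answer: THRESH = 1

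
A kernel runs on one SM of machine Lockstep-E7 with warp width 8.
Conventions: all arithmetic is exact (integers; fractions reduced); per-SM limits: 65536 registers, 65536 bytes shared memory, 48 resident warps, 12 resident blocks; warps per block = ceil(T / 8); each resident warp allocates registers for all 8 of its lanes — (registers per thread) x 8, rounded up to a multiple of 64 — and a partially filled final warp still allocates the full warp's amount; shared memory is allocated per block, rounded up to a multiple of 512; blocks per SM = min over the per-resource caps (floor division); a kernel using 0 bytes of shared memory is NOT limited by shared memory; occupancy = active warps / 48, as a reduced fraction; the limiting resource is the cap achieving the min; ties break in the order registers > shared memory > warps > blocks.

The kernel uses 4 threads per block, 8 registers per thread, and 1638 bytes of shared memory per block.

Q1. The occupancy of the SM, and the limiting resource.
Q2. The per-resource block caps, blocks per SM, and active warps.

Answer: occupancy 1/4, limited by blocks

registers: 1024 blocks
shared memory: 32 blocks
warps: 48 blocks
blocks: 12 blocks

Answer: 12 blocks, 12 active warps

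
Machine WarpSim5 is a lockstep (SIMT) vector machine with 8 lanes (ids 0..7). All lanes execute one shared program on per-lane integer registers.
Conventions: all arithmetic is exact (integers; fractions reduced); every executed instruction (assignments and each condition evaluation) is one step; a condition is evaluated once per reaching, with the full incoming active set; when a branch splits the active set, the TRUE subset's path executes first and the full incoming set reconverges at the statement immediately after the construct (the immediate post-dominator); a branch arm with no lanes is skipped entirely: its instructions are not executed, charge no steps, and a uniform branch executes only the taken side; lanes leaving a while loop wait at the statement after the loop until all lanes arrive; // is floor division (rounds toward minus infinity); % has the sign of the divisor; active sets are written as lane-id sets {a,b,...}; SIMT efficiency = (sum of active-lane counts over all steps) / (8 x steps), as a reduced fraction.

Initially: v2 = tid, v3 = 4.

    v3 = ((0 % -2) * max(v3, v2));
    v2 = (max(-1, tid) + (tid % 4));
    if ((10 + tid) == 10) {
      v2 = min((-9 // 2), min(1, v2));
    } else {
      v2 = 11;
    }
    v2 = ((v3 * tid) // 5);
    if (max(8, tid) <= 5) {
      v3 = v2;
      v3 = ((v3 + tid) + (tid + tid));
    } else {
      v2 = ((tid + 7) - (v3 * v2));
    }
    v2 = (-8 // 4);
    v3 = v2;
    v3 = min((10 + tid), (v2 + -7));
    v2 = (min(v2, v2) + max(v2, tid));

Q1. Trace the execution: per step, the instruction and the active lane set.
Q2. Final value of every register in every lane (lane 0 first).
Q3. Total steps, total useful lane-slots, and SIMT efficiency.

step 0: v3 <- ((0 % -2) * max(v3, v2)) {0,1,2,3,4,5,6,7}
step 1: v2 <- (max(-1, tid) + (tid % 4)) {0,1,2,3,4,5,6,7}
step 2: eval ((10 + tid) == 10)      {0,1,2,3,4,5,6,7}
step 3: v2 <- min((-9 // 2), min(1, v2)) {0}
step 4: v2 <- 11                     {1,2,3,4,5,6,7}
step 5: v2 <- ((v3 * tid) // 5)      {0,1,2,3,4,5,6,7}
step 6: eval (max(8, tid) <= 5)      {0,1,2,3,4,5,6,7}
step 7: v2 <- ((tid + 7) - (v3 * v2)) {0,1,2,3,4,5,6,7}
step 8: v2 <- (-8 // 4)              {0,1,2,3,4,5,6,7}
step 9: v3 <- v2                     {0,1,2,3,4,5,6,7}
step 10: v3 <- min((10 + tid), (v2 + -7)) {0,1,2,3,4,5,6,7}
step 11: v2 <- (min(v2, v2) + max(v2, tid)) {0,1,2,3,4,5,6,7}

Answer: 12 steps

v2: -2,-1,0,1,2,3,4,5
v3: -9,-9,-9,-9,-9,-9,-9,-9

steps = 12; useful = 88; efficiency = 88/96 = 11/12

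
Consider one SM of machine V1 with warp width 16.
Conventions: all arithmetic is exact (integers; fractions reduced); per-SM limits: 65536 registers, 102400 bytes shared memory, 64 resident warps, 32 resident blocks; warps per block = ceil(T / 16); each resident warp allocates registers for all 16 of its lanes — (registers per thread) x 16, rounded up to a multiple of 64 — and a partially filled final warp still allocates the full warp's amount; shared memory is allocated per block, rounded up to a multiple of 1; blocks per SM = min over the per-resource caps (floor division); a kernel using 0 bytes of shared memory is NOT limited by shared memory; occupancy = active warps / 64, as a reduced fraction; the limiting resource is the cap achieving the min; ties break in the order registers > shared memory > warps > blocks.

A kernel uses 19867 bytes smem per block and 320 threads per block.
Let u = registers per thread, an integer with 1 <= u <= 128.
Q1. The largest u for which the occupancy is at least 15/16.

Answer: u = 68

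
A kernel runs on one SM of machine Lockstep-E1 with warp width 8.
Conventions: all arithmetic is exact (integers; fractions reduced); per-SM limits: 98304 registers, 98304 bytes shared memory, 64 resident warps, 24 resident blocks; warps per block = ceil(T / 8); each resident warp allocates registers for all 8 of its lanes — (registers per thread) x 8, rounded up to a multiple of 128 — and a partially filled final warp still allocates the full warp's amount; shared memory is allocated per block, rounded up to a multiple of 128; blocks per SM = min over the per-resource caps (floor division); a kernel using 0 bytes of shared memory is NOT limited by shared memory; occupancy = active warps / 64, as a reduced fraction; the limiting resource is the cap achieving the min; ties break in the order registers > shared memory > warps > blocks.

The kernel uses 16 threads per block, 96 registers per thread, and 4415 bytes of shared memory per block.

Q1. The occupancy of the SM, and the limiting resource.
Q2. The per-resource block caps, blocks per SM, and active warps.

Answer: occupancy 21/32, limited by shared memory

registers: 64 blocks
shared memory: 21 blocks
warps: 32 blocks
blocks: 24 blocks

Answer: 21 blocks, 42 active warps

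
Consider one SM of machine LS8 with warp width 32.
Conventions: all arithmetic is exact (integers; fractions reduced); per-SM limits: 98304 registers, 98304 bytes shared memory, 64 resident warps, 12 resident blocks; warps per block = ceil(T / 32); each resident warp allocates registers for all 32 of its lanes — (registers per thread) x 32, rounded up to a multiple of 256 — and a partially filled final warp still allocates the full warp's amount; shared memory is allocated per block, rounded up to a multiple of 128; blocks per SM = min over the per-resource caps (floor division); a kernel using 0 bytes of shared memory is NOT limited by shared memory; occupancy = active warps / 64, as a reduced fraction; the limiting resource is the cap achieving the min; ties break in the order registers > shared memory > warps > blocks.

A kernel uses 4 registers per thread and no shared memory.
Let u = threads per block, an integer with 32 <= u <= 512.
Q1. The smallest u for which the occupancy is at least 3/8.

Answer: u = 33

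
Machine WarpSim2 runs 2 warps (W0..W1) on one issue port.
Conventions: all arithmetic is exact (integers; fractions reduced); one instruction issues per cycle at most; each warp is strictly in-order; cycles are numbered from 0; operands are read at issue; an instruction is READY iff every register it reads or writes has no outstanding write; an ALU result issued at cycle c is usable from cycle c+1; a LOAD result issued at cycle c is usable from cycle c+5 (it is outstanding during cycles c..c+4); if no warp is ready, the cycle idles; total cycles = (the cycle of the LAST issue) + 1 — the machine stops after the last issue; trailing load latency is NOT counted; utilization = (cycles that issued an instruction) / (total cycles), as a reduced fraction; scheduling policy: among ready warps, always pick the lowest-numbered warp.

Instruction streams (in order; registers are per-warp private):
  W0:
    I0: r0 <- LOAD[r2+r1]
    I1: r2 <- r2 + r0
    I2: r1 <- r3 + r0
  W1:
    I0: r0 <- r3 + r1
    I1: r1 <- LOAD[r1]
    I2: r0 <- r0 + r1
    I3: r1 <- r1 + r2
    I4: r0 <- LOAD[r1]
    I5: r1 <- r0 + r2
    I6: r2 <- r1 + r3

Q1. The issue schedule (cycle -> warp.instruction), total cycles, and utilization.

cycle 0: W0.I0
cycle 1: W1.I0
cycle 2: W1.I1
cycle 3: idle
cycle 4: idle
cycle 5: W0.I1
cycle 6: W0.I2
cycle 7: W1.I2
cycle 8: W1.I3
cycle 9: W1.I4
cycle 10: idle
cycle 11: idle
cycle 12: idle
cycle 13: idle
cycle 14: W1.I5
cycle 15: W1.I6

Answer: 16 cycles, utilization 5/8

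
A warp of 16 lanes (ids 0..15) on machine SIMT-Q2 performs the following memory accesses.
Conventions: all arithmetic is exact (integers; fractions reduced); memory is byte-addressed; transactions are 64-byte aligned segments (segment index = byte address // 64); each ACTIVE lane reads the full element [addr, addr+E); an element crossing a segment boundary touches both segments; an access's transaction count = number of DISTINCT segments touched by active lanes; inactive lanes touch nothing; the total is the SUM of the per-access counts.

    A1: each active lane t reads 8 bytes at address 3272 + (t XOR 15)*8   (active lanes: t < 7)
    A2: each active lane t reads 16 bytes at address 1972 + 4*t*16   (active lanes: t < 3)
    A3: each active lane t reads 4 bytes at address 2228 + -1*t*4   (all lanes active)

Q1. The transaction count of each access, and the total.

A1: 2 transactions
A2: 4 transactions
A3: 2 transactions

Answer: 2,4,2; total 8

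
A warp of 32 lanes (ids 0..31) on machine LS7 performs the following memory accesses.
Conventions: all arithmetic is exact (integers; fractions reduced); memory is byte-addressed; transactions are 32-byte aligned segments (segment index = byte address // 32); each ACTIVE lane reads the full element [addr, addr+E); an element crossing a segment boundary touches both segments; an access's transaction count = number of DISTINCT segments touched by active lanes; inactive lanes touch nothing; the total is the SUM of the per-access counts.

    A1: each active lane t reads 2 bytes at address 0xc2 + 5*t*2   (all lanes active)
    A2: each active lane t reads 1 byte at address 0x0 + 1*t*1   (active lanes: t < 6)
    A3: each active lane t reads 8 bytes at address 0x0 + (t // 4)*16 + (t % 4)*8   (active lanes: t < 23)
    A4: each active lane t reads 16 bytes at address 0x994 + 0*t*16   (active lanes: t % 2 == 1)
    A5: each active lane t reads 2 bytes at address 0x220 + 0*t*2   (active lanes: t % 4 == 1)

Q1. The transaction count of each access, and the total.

A1: 10 transactions
A2: 1 transaction
A3: 4 transactions
A4: 2 transactions
A5: 1 transaction

Answer: 10,1,4,2,1; total 18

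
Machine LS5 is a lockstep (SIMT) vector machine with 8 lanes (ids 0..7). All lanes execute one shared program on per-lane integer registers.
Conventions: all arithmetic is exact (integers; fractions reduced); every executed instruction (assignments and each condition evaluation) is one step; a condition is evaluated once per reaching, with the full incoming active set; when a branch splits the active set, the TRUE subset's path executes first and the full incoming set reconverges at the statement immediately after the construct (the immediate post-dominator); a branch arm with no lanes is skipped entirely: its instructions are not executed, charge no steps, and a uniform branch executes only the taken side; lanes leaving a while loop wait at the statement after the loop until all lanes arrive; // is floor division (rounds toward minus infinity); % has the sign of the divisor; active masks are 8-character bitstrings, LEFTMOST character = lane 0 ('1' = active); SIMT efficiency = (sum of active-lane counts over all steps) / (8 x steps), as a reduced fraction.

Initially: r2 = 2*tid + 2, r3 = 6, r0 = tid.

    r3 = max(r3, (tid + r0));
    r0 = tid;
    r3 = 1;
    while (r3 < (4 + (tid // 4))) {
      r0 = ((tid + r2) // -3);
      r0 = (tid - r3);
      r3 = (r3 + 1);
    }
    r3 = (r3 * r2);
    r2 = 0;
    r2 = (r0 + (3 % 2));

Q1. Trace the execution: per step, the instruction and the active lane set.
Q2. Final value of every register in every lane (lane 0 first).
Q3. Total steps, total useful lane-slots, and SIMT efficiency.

step 0: r3 <- max(r3, (tid + r0))    11111111
step 1: r0 <- tid                    11111111
step 2: r3 <- 1                      11111111
step 3: eval (r3 < (4 + (tid // 4))) 11111111
step 4: r0 <- ((tid + r2) // -3)     11111111
step 5: r0 <- (tid - r3)             11111111
step 6: r3 <- (r3 + 1)               11111111
step 7: eval (r3 < (4 + (tid // 4))) 11111111
step 8: r0 <- ((tid + r2) // -3)     11111111
step 9: r0 <- (tid - r3)             11111111
step 10: r3 <- (r3 + 1)               11111111
step 11: eval (r3 < (4 + (tid // 4))) 11111111
step 12: r0 <- ((tid + r2) // -3)     11111111
step 13: r0 <- (tid - r3)             11111111
step 14: r3 <- (r3 + 1)               11111111
step 15: eval (r3 < (4 + (tid // 4))) 11111111
step 16: r0 <- ((tid + r2) // -3)     00001111
step 17: r0 <- (tid - r3)             00001111
step 18: r3 <- (r3 + 1)               00001111
step 19: eval (r3 < (4 + (tid // 4))) 00001111
step 20: r3 <- (r3 * r2)              11111111
step 21: r2 <- 0                      11111111
step 22: r2 <- (r0 + (3 % 2))         11111111

Answer: 23 steps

r2: -2,-1,0,1,1,2,3,4
r3: 8,16,24,32,50,60,70,80
r0: -3,-2,-1,0,0,1,2,3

steps = 23; useful = 168; efficiency = 168/184 = 21/23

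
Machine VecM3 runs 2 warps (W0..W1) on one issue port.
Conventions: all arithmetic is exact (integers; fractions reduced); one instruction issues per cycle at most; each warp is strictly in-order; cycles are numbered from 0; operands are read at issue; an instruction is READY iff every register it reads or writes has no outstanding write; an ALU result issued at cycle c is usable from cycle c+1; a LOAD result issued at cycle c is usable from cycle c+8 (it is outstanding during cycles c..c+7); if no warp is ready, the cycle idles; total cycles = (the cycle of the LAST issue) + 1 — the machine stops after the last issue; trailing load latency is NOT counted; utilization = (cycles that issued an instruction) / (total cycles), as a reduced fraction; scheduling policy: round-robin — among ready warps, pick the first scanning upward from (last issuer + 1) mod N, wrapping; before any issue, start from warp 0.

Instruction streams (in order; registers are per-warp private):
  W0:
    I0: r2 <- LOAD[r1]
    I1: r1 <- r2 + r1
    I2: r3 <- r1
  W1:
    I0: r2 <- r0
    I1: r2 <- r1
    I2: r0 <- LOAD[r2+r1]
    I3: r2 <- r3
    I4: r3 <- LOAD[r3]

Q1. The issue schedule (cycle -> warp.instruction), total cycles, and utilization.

cycle 0: W0.I0
cycle 1: W1.I0
cycle 2: W1.I1
cycle 3: W1.I2
cycle 4: W1.I3
cycle 5: W1.I4
cycle 6: idle
cycle 7: idle
cycle 8: W0.I1
cycle 9: W0.I2

Answer: 10 cycles, utilization 4/5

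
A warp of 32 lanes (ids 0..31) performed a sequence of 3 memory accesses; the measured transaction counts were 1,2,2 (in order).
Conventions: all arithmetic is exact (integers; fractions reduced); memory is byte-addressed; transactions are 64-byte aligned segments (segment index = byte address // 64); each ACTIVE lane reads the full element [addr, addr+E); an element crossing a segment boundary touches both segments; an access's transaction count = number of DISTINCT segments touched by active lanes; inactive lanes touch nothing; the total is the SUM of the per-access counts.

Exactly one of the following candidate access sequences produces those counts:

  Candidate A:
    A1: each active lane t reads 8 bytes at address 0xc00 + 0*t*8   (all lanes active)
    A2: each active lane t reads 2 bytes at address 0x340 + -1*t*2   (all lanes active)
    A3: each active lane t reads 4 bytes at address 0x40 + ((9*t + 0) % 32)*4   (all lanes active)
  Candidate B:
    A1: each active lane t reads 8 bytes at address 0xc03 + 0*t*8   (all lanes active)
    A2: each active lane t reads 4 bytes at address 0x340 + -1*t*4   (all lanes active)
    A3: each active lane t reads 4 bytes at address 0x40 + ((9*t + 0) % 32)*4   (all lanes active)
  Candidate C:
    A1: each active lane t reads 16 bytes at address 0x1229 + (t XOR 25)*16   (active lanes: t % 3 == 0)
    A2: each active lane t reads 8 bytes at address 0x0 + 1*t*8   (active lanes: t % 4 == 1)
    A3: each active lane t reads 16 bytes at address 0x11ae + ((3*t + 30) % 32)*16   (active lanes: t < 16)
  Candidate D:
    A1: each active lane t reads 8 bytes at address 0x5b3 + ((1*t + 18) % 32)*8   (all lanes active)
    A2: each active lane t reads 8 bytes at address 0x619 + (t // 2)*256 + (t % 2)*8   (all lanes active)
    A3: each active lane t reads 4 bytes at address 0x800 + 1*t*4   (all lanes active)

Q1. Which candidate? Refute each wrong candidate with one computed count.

B: A2 gives 3 transactions, not 2
C: A1 gives 9 transactions, not 1
D: A1 gives 5 transactions, not 1
A: all counts match (1,2,2)

Answer: A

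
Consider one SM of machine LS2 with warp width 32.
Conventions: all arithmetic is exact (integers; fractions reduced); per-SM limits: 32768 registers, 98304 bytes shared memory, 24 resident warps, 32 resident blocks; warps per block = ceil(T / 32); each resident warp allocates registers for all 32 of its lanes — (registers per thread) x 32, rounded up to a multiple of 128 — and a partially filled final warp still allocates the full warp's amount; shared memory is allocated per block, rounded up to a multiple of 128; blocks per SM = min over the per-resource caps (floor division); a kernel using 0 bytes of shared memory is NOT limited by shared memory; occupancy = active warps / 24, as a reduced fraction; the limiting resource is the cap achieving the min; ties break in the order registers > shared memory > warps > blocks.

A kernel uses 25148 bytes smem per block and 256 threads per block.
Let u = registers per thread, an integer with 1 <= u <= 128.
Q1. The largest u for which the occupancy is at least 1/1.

Answer: u = 40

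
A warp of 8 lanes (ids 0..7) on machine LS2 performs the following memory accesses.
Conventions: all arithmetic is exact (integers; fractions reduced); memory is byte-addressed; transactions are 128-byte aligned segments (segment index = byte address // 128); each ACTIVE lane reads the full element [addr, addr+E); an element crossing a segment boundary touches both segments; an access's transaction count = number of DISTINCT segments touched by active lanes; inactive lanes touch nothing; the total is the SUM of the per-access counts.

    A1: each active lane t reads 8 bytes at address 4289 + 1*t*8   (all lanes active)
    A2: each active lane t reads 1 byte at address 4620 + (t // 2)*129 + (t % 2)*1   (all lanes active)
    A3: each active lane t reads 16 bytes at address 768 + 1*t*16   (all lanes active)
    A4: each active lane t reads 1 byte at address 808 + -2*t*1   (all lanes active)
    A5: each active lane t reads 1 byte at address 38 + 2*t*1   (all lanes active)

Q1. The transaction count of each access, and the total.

A1: 2 transactions
A2: 4 transactions
A3: 1 transaction
A4: 1 transaction
A5: 1 transaction

Answer: 2,4,1,1,1; total 9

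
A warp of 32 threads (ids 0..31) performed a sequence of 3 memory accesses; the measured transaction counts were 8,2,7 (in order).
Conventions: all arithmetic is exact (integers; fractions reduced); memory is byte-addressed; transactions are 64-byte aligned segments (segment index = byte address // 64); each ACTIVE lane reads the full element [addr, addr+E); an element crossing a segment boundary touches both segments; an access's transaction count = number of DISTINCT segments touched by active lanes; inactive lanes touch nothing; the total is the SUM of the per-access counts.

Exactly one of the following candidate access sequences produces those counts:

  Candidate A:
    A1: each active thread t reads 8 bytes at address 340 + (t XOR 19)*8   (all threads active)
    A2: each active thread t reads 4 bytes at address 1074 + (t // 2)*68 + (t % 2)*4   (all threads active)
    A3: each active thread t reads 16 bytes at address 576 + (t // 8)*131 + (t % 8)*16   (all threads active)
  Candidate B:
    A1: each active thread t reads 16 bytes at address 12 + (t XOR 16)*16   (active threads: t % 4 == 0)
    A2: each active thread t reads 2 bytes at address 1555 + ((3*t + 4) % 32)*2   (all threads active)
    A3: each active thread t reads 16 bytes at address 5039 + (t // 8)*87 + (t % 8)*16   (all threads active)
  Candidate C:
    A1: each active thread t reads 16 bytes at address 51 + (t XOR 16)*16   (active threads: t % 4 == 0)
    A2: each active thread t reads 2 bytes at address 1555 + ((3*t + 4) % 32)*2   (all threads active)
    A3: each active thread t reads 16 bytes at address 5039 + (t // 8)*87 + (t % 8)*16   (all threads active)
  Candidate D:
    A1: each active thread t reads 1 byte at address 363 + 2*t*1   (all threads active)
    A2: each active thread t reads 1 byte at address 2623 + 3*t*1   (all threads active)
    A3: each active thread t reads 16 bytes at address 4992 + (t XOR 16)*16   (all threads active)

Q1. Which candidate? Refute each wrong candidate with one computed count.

A: A1 gives 5 transactions, not 8
C: A1 gives 9 transactions, not 8
D: A1 gives 2 transactions, not 8
B: all counts match (8,2,7)

Answer: B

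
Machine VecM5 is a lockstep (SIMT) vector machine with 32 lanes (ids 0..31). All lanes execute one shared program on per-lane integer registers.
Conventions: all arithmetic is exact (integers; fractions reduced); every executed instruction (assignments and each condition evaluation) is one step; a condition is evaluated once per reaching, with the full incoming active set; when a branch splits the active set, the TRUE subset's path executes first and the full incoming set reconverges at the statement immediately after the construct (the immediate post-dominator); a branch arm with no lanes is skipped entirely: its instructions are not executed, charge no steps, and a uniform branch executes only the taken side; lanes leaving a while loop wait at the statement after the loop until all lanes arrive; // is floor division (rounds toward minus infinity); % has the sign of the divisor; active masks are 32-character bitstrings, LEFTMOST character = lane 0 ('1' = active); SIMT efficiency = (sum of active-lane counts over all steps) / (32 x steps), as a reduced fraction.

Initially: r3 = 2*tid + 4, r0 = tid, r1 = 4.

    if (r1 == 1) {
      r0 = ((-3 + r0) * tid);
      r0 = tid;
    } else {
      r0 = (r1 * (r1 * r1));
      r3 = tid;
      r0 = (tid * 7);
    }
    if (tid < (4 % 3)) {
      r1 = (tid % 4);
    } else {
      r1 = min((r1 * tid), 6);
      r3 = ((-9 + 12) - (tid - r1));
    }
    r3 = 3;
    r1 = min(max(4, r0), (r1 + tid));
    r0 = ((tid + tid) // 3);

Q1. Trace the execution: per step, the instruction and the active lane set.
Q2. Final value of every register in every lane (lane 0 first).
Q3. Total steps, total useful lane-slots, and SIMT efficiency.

step 0: eval (r1 == 1)               11111111111111111111111111111111
step 1: r0 <- (r1 * (r1 * r1))       11111111111111111111111111111111
step 2: r3 <- tid                    11111111111111111111111111111111
step 3: r0 <- (tid * 7)              11111111111111111111111111111111
step 4: eval (tid < (4 % 3))         11111111111111111111111111111111
step 5: r1 <- (tid % 4)              10000000000000000000000000000000
step 6: r1 <- min((r1 * tid), 6)     01111111111111111111111111111111
step 7: r3 <- ((-9 + 12) - (tid - r1)) 01111111111111111111111111111111
step 8: r3 <- 3                      11111111111111111111111111111111
step 9: r1 <- min(max(4, r0), (r1 + tid)) 11111111111111111111111111111111
step 10: r0 <- ((tid + tid) // 3)     11111111111111111111111111111111

Answer: 11 steps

r3: 3,3,3,3,3,3,3,3,3,3,3,3,3,3,3,3,3,3,3,3,3,3,3,3,3,3,3,3,3,3,3,3
r0: 0,0,1,2,2,3,4,4,5,6,6,7,8,8,9,10,10,11,12,12,13,14,14,15,16,16,17,18,18,19,20,20
r1: 0,5,8,9,10,11,12,13,14,15,16,17,18,19,20,21,22,23,24,25,26,27,28,29,30,31,32,33,34,35,36,37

steps = 11; useful = 319; efficiency = 319/352 = 29/32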